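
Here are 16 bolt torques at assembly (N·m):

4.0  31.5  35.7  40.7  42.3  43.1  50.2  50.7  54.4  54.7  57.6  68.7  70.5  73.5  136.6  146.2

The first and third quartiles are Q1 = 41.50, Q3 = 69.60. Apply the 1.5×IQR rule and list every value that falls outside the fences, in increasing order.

IQR = Q3 − Q1 = 69.60 − 41.50 = 28.10.
Lower fence = Q1 − 1.5·IQR = 41.50 − 42.15 = -0.65.
Upper fence = Q3 + 1.5·IQR = 69.60 + 42.15 = 111.75.
136.6 > 111.75 → outlier.
146.2 > 111.75 → outlier.
All remaining values lie within [-0.65, 111.75].

136.6, 146.2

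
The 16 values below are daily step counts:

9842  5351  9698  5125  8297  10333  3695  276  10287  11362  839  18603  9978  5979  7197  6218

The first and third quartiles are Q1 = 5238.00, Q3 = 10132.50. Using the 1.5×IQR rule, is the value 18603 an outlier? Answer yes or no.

IQR = Q3 − Q1 = 10132.50 − 5238.00 = 4894.50.
Lower fence = Q1 − 1.5·IQR = 5238.00 − 7341.75 = -2103.75.
Upper fence = Q3 + 1.5·IQR = 10132.50 + 7341.75 = 17474.25.
18603 lies above the upper fence.

yes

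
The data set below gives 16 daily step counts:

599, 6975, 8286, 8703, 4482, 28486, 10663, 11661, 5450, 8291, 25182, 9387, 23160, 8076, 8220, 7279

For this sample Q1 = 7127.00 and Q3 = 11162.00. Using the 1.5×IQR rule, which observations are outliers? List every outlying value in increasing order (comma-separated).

599, 23160, 25182, 28486

IQR = Q3 − Q1 = 11162.00 − 7127.00 = 4035.00.
Lower fence = Q1 − 1.5·IQR = 7127.00 − 6052.50 = 1074.50.
Upper fence = Q3 + 1.5·IQR = 11162.00 + 6052.50 = 17214.50.
599 < 1074.50 → outlier.
23160 > 17214.50 → outlier.
25182 > 17214.50 → outlier.
28486 > 17214.50 → outlier.
All remaining values lie within [1074.50, 17214.50].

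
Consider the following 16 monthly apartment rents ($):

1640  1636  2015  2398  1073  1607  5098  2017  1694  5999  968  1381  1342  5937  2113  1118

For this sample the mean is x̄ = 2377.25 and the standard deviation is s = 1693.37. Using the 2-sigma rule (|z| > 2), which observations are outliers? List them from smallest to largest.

Cutoffs at x̄ ± 2s: 2377.25 ± 2·1693.37 = [-1009.49, 5763.99].
5937: z = 2.10, |z| > 2 → outlier.
5999: z = 2.14, |z| > 2 → outlier.
Every other value lies within [-1009.49, 5763.99].

5937, 5999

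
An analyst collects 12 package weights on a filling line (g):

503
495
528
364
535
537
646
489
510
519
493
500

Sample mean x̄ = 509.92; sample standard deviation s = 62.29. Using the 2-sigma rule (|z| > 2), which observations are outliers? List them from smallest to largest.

Cutoffs at x̄ ± 2s: 509.92 ± 2·62.29 = [385.34, 634.50].
364: z = -2.34, |z| > 2 → outlier.
646: z = 2.18, |z| > 2 → outlier.
Every other value lies within [385.34, 634.50].

364, 646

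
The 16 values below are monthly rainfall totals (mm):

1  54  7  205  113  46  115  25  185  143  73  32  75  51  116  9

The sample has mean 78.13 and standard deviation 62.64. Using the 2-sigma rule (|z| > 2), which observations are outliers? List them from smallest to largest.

Cutoffs at x̄ ± 2s: 78.13 ± 2·62.64 = [-47.15, 203.41].
205: z = 2.03, |z| > 2 → outlier.
Every other value lies within [-47.15, 203.41].

205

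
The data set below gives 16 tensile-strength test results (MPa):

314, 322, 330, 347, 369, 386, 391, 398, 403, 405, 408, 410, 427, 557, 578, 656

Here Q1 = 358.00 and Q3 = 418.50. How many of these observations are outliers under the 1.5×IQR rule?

3

IQR = 60.50; fences at 358.00 − 90.75 = 267.25 and 418.50 + 90.75 = 509.25.
Outside the cutoffs: 557, 578, 656.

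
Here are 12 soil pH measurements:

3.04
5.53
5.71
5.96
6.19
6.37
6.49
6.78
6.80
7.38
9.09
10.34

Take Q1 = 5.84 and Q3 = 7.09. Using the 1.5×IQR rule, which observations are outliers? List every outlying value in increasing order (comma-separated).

IQR = Q3 − Q1 = 7.09 − 5.84 = 1.25.
Lower fence = Q1 − 1.5·IQR = 5.84 − 1.875 = 3.965.
Upper fence = Q3 + 1.5·IQR = 7.09 + 1.875 = 8.965.
3.04 < 3.965 → outlier.
9.09 > 8.965 → outlier.
10.34 > 8.965 → outlier.
All remaining values lie within [3.965, 8.965].

3.04, 9.09, 10.34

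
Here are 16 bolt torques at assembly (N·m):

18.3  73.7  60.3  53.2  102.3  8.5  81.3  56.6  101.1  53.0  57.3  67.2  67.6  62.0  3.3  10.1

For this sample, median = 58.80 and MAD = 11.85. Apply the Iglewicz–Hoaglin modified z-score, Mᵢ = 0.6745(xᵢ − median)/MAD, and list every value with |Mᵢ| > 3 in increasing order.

|Mᵢ| > 3 ⇔ |xᵢ − 58.80| > 3·11.85/0.6745 = 52.71.
So outliers lie outside [6.09, 111.51].
3.3: M = -3.16 → outlier.

3.3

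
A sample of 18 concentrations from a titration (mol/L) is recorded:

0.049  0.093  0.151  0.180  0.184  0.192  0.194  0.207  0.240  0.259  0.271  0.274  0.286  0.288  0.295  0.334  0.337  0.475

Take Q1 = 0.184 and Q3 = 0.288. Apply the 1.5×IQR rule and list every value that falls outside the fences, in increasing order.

0.475

IQR = Q3 − Q1 = 0.288 − 0.184 = 0.104.
Lower fence = Q1 − 1.5·IQR = 0.184 − 0.156 = 0.028.
Upper fence = Q3 + 1.5·IQR = 0.288 + 0.156 = 0.444.
0.475 > 0.444 → outlier.
All remaining values lie within [0.028, 0.444].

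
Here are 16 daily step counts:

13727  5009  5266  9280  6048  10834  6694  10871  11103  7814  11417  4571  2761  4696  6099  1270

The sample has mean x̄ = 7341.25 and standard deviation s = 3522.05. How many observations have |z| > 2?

0

Cutoffs: x̄ ± 2s = [297.15, 14385.35].
Every value lies within the cutoffs.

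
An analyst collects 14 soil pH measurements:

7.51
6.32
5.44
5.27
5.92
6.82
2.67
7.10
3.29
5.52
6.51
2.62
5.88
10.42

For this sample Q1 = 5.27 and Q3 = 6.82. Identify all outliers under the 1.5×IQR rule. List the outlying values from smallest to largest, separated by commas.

IQR = Q3 − Q1 = 6.82 − 5.27 = 1.55.
Lower fence = Q1 − 1.5·IQR = 5.27 − 2.325 = 2.945.
Upper fence = Q3 + 1.5·IQR = 6.82 + 2.325 = 9.145.
2.62 < 2.945 → outlier.
2.67 < 2.945 → outlier.
10.42 > 9.145 → outlier.
All remaining values lie within [2.945, 9.145].

2.62, 2.67, 10.42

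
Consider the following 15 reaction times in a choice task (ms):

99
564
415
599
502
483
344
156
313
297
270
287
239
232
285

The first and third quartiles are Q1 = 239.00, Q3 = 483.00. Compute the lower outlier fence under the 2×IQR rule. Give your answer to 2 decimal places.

IQR = Q3 − Q1 = 483.00 − 239.00 = 244.00.
Lower fence = Q1 − 2·IQR = 239.00 − 488.00 = -249.00.
Upper fence = Q3 + 2·IQR = 483.00 + 488.00 = 971.00.

-249.00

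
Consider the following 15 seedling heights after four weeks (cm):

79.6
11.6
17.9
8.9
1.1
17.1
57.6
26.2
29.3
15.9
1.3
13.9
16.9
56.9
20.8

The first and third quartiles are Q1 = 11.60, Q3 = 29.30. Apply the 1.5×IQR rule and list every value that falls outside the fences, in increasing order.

IQR = Q3 − Q1 = 29.30 − 11.60 = 17.70.
Lower fence = Q1 − 1.5·IQR = 11.60 − 26.55 = -14.95.
Upper fence = Q3 + 1.5·IQR = 29.30 + 26.55 = 55.85.
56.9 > 55.85 → outlier.
57.6 > 55.85 → outlier.
79.6 > 55.85 → outlier.
All remaining values lie within [-14.95, 55.85].

56.9, 57.6, 79.6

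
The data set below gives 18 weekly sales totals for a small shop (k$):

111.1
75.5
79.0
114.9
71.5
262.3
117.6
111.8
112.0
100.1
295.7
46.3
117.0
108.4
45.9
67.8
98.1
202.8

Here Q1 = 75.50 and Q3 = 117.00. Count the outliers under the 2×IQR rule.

3

IQR = 41.50; fences at 75.50 − 83.00 = -7.50 and 117.00 + 83.00 = 200.00.
Outside the cutoffs: 202.8, 262.3, 295.7.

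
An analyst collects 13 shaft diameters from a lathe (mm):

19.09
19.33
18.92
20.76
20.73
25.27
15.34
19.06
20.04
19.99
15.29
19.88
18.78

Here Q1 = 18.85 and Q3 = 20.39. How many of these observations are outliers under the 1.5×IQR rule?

3

IQR = 1.54; fences at 18.85 − 2.31 = 16.54 and 20.39 + 2.31 = 22.70.
Outside the cutoffs: 15.29, 15.34, 25.27.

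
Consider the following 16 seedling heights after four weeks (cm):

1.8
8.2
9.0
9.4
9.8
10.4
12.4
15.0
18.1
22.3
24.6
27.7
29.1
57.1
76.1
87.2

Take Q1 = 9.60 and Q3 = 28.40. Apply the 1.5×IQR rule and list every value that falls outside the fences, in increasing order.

IQR = Q3 − Q1 = 28.40 − 9.60 = 18.80.
Lower fence = Q1 − 1.5·IQR = 9.60 − 28.20 = -18.60.
Upper fence = Q3 + 1.5·IQR = 28.40 + 28.20 = 56.60.
57.1 > 56.60 → outlier.
76.1 > 56.60 → outlier.
87.2 > 56.60 → outlier.
All remaining values lie within [-18.60, 56.60].

57.1, 76.1, 87.2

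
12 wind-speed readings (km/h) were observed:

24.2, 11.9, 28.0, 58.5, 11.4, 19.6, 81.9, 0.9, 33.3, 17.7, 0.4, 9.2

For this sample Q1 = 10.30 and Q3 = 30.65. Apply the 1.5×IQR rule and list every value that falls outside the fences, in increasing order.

IQR = Q3 − Q1 = 30.65 − 10.30 = 20.35.
Lower fence = Q1 − 1.5·IQR = 10.30 − 30.525 = -20.225.
Upper fence = Q3 + 1.5·IQR = 30.65 + 30.525 = 61.175.
81.9 > 61.175 → outlier.
All remaining values lie within [-20.225, 61.175].

81.9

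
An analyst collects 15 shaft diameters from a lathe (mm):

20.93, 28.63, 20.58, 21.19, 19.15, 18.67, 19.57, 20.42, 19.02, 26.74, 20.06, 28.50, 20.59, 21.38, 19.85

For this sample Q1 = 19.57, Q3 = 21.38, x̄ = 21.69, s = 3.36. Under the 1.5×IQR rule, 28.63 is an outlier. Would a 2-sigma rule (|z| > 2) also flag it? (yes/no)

z = (28.63 − 21.69) / 3.36 = 2.07.
|z| = 2.07 > 2.

yes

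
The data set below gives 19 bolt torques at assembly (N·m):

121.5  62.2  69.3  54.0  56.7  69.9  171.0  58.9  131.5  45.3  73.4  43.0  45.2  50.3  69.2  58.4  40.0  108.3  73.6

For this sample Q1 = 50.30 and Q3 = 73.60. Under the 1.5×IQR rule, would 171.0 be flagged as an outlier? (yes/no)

yes

IQR = Q3 − Q1 = 73.60 − 50.30 = 23.30.
Lower fence = Q1 − 1.5·IQR = 50.30 − 34.95 = 15.35.
Upper fence = Q3 + 1.5·IQR = 73.60 + 34.95 = 108.55.
171.0 lies above the upper fence.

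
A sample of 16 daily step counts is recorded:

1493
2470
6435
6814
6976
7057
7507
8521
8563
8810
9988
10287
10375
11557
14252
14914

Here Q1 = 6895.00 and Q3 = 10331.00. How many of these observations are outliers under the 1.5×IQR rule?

1

IQR = 3436.00; fences at 6895.00 − 5154.00 = 1741.00 and 10331.00 + 5154.00 = 15485.00.
Outside the cutoffs: 1493.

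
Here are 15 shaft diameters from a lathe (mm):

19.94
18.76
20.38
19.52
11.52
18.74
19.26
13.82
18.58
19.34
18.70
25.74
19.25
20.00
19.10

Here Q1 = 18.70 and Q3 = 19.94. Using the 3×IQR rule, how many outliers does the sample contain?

IQR = 1.24; fences at 18.70 − 3.72 = 14.98 and 19.94 + 3.72 = 23.66.
Outside the cutoffs: 11.52, 13.82, 25.74.

3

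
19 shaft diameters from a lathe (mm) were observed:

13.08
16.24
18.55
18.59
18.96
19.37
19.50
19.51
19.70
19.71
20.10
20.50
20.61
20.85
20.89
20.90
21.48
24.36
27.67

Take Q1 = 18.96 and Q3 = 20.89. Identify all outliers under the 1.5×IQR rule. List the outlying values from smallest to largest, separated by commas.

IQR = Q3 − Q1 = 20.89 − 18.96 = 1.93.
Lower fence = Q1 − 1.5·IQR = 18.96 − 2.895 = 16.065.
Upper fence = Q3 + 1.5·IQR = 20.89 + 2.895 = 23.785.
13.08 < 16.065 → outlier.
24.36 > 23.785 → outlier.
27.67 > 23.785 → outlier.
All remaining values lie within [16.065, 23.785].

13.08, 24.36, 27.67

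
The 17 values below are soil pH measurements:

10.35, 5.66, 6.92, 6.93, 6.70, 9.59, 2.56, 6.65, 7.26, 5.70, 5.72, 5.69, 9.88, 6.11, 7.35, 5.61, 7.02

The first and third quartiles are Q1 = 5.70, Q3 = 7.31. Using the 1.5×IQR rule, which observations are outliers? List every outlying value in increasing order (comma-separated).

IQR = Q3 − Q1 = 7.31 − 5.70 = 1.61.
Lower fence = Q1 − 1.5·IQR = 5.70 − 2.415 = 3.285.
Upper fence = Q3 + 1.5·IQR = 7.31 + 2.415 = 9.725.
2.56 < 3.285 → outlier.
9.88 > 9.725 → outlier.
10.35 > 9.725 → outlier.
All remaining values lie within [3.285, 9.725].

2.56, 9.88, 10.35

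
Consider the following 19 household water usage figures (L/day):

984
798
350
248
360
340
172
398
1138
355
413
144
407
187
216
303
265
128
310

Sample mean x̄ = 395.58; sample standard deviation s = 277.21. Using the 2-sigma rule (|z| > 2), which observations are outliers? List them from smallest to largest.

Cutoffs at x̄ ± 2s: 395.58 ± 2·277.21 = [-158.84, 950.00].
984: z = 2.12, |z| > 2 → outlier.
1138: z = 2.68, |z| > 2 → outlier.
Every other value lies within [-158.84, 950.00].

984, 1138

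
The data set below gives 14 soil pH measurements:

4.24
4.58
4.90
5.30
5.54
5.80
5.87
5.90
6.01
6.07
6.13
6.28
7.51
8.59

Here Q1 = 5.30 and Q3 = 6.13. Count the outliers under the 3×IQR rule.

0

IQR = 0.83; fences at 5.30 − 2.49 = 2.81 and 6.13 + 2.49 = 8.62.
Every value lies within the cutoffs.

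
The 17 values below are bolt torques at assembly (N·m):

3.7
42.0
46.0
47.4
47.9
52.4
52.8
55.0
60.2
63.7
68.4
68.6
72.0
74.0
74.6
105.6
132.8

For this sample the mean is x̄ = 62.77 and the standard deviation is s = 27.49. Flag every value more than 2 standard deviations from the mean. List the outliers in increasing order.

Cutoffs at x̄ ± 2s: 62.77 ± 2·27.49 = [7.79, 117.75].
3.7: z = -2.15, |z| > 2 → outlier.
132.8: z = 2.55, |z| > 2 → outlier.
Every other value lies within [7.79, 117.75].

3.7, 132.8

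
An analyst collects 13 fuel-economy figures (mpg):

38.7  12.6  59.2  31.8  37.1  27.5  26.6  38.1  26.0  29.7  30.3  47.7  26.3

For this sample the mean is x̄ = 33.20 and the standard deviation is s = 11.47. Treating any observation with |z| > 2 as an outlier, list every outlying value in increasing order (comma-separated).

Cutoffs at x̄ ± 2s: 33.20 ± 2·11.47 = [10.26, 56.14].
59.2: z = 2.27, |z| > 2 → outlier.
Every other value lies within [10.26, 56.14].

59.2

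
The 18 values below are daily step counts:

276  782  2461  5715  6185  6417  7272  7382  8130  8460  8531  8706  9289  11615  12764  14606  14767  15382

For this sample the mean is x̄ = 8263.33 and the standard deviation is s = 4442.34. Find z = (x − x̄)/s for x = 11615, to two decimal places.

0.75

z = (11615 − 8263.33) / 4442.34 = 0.75.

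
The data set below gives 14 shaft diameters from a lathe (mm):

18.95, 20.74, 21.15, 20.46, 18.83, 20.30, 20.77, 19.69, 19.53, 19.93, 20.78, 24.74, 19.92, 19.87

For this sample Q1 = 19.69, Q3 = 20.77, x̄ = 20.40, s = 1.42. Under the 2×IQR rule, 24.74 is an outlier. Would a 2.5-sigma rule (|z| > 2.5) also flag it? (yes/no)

yes

z = (24.74 − 20.40) / 1.42 = 3.06.
|z| = 3.06 > 2.5.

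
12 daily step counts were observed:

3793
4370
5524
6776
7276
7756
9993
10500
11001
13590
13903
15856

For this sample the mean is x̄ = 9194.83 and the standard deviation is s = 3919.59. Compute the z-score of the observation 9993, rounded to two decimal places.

z = (9993 − 9194.83) / 3919.59 = 0.20.

0.20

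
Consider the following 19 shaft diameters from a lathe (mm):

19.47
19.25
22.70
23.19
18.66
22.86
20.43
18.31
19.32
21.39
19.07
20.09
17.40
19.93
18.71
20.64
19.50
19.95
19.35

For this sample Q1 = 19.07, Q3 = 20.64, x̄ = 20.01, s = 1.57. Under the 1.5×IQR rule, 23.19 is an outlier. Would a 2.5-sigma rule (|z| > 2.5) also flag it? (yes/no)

z = (23.19 − 20.01) / 1.57 = 2.03.
|z| = 2.03 ≤ 2.5.

no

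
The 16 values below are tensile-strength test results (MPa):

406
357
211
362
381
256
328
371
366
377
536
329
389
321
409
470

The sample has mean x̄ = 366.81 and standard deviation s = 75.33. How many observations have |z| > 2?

2

Cutoffs: x̄ ± 2s = [216.15, 517.47].
Outside the cutoffs: 211, 536.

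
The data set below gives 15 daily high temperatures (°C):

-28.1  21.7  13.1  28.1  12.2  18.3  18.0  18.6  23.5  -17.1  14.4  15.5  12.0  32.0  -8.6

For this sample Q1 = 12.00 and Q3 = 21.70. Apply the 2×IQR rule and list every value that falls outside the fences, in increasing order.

IQR = Q3 − Q1 = 21.70 − 12.00 = 9.70.
Lower fence = Q1 − 2·IQR = 12.00 − 19.40 = -7.40.
Upper fence = Q3 + 2·IQR = 21.70 + 19.40 = 41.10.
-28.1 < -7.40 → outlier.
-17.1 < -7.40 → outlier.
-8.6 < -7.40 → outlier.
All remaining values lie within [-7.40, 41.10].

-28.1, -17.1, -8.6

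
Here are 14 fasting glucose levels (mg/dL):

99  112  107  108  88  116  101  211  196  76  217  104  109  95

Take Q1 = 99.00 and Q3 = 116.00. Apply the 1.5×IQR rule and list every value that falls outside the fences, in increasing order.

196, 211, 217

IQR = Q3 − Q1 = 116.00 − 99.00 = 17.00.
Lower fence = Q1 − 1.5·IQR = 99.00 − 25.50 = 73.50.
Upper fence = Q3 + 1.5·IQR = 116.00 + 25.50 = 141.50.
196 > 141.50 → outlier.
211 > 141.50 → outlier.
217 > 141.50 → outlier.
All remaining values lie within [73.50, 141.50].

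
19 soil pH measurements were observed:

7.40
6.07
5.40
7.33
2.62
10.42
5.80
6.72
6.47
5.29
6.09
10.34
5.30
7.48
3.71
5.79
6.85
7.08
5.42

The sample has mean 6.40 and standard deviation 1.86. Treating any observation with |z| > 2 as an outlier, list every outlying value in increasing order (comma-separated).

Cutoffs at x̄ ± 2s: 6.40 ± 2·1.86 = [2.68, 10.12].
2.62: z = -2.03, |z| > 2 → outlier.
10.34: z = 2.12, |z| > 2 → outlier.
10.42: z = 2.16, |z| > 2 → outlier.
Every other value lies within [2.68, 10.12].

2.62, 10.34, 10.42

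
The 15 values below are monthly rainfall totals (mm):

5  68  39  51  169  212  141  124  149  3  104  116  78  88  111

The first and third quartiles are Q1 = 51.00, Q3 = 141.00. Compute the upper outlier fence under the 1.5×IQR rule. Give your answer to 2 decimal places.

276.00

IQR = Q3 − Q1 = 141.00 − 51.00 = 90.00.
Lower fence = Q1 − 1.5·IQR = 51.00 − 135.00 = -84.00.
Upper fence = Q3 + 1.5·IQR = 141.00 + 135.00 = 276.00.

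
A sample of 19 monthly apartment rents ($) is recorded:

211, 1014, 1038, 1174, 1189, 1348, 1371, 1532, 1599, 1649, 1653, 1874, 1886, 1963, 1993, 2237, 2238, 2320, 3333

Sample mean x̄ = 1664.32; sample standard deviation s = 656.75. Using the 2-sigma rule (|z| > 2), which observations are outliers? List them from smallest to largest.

Cutoffs at x̄ ± 2s: 1664.32 ± 2·656.75 = [350.82, 2977.82].
211: z = -2.21, |z| > 2 → outlier.
3333: z = 2.54, |z| > 2 → outlier.
Every other value lies within [350.82, 2977.82].

211, 3333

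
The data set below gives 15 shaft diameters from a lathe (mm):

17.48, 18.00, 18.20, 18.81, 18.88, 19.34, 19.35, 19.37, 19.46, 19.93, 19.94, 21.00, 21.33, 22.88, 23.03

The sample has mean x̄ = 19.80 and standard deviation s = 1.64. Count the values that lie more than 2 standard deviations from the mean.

0

Cutoffs: x̄ ± 2s = [16.52, 23.08].
Every value lies within the cutoffs.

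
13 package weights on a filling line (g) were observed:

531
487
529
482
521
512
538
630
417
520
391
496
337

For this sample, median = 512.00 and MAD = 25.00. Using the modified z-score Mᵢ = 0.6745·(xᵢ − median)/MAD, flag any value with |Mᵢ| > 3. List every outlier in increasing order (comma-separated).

337, 391, 630

|Mᵢ| > 3 ⇔ |xᵢ − 512.00| > 3·25.00/0.6745 = 111.19.
So outliers lie outside [400.81, 623.19].
337: M = -4.72 → outlier.
391: M = -3.26 → outlier.
630: M = 3.18 → outlier.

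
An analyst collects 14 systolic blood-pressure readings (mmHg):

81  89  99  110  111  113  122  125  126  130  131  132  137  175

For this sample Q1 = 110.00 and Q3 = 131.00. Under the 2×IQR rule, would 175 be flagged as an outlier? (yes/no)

IQR = Q3 − Q1 = 131.00 − 110.00 = 21.00.
Lower fence = Q1 − 2·IQR = 110.00 − 42.00 = 68.00.
Upper fence = Q3 + 2·IQR = 131.00 + 42.00 = 173.00.
175 lies above the upper fence.

yes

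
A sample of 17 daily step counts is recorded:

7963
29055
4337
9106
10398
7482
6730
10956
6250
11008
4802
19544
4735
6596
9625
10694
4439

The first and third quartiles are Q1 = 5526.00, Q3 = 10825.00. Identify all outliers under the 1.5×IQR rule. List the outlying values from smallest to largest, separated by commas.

19544, 29055

IQR = Q3 − Q1 = 10825.00 − 5526.00 = 5299.00.
Lower fence = Q1 − 1.5·IQR = 5526.00 − 7948.50 = -2422.50.
Upper fence = Q3 + 1.5·IQR = 10825.00 + 7948.50 = 18773.50.
19544 > 18773.50 → outlier.
29055 > 18773.50 → outlier.
All remaining values lie within [-2422.50, 18773.50].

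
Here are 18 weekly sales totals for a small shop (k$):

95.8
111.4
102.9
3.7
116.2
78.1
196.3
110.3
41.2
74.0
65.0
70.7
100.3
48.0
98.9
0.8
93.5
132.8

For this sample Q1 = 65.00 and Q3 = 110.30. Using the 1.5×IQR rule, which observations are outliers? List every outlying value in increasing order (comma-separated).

IQR = Q3 − Q1 = 110.30 − 65.00 = 45.30.
Lower fence = Q1 − 1.5·IQR = 65.00 − 67.95 = -2.95.
Upper fence = Q3 + 1.5·IQR = 110.30 + 67.95 = 178.25.
196.3 > 178.25 → outlier.
All remaining values lie within [-2.95, 178.25].

196.3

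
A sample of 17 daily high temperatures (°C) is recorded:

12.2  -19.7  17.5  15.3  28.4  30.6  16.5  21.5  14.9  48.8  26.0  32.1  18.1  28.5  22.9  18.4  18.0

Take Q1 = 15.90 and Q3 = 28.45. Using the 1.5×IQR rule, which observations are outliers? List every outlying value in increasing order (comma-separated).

IQR = Q3 − Q1 = 28.45 − 15.90 = 12.55.
Lower fence = Q1 − 1.5·IQR = 15.90 − 18.825 = -2.925.
Upper fence = Q3 + 1.5·IQR = 28.45 + 18.825 = 47.275.
-19.7 < -2.925 → outlier.
48.8 > 47.275 → outlier.
All remaining values lie within [-2.925, 47.275].

-19.7, 48.8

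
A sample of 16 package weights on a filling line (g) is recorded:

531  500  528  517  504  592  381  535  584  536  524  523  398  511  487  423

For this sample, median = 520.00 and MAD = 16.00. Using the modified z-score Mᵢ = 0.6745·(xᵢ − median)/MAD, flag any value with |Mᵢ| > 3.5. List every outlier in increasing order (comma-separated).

|Mᵢ| > 3.5 ⇔ |xᵢ − 520.00| > 3.5·16.00/0.6745 = 83.02.
So outliers lie outside [436.98, 603.02].
381: M = -5.86 → outlier.
398: M = -5.14 → outlier.
423: M = -4.09 → outlier.

381, 398, 423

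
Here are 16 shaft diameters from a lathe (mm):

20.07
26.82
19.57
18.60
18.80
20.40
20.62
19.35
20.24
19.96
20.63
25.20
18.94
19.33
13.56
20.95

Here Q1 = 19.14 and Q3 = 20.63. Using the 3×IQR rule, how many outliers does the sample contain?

3

IQR = 1.49; fences at 19.14 − 4.47 = 14.67 and 20.63 + 4.47 = 25.10.
Outside the cutoffs: 13.56, 25.20, 26.82.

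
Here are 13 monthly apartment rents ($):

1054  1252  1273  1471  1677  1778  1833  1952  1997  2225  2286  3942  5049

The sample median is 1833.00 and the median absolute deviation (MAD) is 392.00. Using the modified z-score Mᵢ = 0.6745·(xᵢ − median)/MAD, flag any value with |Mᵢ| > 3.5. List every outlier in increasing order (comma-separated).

3942, 5049

|Mᵢ| > 3.5 ⇔ |xᵢ − 1833.00| > 3.5·392.00/0.6745 = 2034.10.
So outliers lie outside [-201.10, 3867.10].
3942: M = 3.63 → outlier.
5049: M = 5.53 → outlier.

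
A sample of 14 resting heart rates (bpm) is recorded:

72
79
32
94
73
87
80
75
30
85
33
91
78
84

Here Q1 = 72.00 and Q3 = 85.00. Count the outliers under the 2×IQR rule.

3

IQR = 13.00; fences at 72.00 − 26.00 = 46.00 and 85.00 + 26.00 = 111.00.
Outside the cutoffs: 30, 32, 33.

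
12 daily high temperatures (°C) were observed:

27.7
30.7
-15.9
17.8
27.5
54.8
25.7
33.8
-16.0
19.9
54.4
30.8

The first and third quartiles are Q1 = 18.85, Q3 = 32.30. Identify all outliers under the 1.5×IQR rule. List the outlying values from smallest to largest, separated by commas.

-16.0, -15.9, 54.4, 54.8

IQR = Q3 − Q1 = 32.30 − 18.85 = 13.45.
Lower fence = Q1 − 1.5·IQR = 18.85 − 20.175 = -1.325.
Upper fence = Q3 + 1.5·IQR = 32.30 + 20.175 = 52.475.
-16.0 < -1.325 → outlier.
-15.9 < -1.325 → outlier.
54.4 > 52.475 → outlier.
54.8 > 52.475 → outlier.
All remaining values lie within [-1.325, 52.475].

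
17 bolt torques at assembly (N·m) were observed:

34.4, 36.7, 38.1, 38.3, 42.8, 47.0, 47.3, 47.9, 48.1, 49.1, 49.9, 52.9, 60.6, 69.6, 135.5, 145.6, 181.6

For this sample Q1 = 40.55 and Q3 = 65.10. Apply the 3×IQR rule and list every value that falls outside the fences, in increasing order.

IQR = Q3 − Q1 = 65.10 − 40.55 = 24.55.
Lower fence = Q1 − 3·IQR = 40.55 − 73.65 = -33.10.
Upper fence = Q3 + 3·IQR = 65.10 + 73.65 = 138.75.
145.6 > 138.75 → outlier.
181.6 > 138.75 → outlier.
All remaining values lie within [-33.10, 138.75].

145.6, 181.6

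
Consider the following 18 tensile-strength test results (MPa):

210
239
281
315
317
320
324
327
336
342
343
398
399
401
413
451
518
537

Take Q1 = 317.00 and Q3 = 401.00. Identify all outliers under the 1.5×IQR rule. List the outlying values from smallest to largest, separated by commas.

537

IQR = Q3 − Q1 = 401.00 − 317.00 = 84.00.
Lower fence = Q1 − 1.5·IQR = 317.00 − 126.00 = 191.00.
Upper fence = Q3 + 1.5·IQR = 401.00 + 126.00 = 527.00.
537 > 527.00 → outlier.
All remaining values lie within [191.00, 527.00].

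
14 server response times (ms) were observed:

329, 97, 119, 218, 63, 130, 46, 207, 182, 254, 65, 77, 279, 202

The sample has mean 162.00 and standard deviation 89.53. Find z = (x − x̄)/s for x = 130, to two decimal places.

-0.36

z = (130 − 162.00) / 89.53 = -0.36.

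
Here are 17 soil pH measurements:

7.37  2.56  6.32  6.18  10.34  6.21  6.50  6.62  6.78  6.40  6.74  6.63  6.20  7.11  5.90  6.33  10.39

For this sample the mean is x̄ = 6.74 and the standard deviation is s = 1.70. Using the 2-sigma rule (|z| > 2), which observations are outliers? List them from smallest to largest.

2.56, 10.34, 10.39

Cutoffs at x̄ ± 2s: 6.74 ± 2·1.70 = [3.34, 10.14].
2.56: z = -2.46, |z| > 2 → outlier.
10.34: z = 2.12, |z| > 2 → outlier.
10.39: z = 2.15, |z| > 2 → outlier.
Every other value lies within [3.34, 10.14].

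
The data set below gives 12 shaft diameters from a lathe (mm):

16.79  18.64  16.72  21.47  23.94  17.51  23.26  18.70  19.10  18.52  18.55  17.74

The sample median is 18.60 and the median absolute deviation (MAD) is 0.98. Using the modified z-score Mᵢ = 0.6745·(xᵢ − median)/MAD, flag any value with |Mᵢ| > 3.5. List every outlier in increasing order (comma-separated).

|Mᵢ| > 3.5 ⇔ |xᵢ − 18.60| > 3.5·0.98/0.6745 = 5.09.
So outliers lie outside [13.51, 23.69].
23.94: M = 3.68 → outlier.

23.94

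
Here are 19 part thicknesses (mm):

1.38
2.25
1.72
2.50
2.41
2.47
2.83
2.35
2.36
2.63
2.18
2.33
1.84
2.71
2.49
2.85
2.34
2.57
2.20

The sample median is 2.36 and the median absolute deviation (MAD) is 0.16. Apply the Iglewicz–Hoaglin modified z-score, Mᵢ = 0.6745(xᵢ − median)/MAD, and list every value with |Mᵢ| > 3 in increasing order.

|Mᵢ| > 3 ⇔ |xᵢ − 2.36| > 3·0.16/0.6745 = 0.71.
So outliers lie outside [1.65, 3.07].
1.38: M = -4.13 → outlier.

1.38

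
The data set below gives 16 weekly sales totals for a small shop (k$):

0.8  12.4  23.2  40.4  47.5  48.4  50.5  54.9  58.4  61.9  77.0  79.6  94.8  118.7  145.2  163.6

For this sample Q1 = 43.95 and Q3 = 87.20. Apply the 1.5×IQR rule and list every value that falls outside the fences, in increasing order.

IQR = Q3 − Q1 = 87.20 − 43.95 = 43.25.
Lower fence = Q1 − 1.5·IQR = 43.95 − 64.875 = -20.925.
Upper fence = Q3 + 1.5·IQR = 87.20 + 64.875 = 152.075.
163.6 > 152.075 → outlier.
All remaining values lie within [-20.925, 152.075].

163.6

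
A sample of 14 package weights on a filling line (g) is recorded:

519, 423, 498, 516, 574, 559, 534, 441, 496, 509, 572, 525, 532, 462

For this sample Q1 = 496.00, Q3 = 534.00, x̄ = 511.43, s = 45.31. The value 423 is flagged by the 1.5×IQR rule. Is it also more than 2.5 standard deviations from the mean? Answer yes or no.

z = (423 − 511.43) / 45.31 = -1.95.
|z| = 1.95 ≤ 2.5.

no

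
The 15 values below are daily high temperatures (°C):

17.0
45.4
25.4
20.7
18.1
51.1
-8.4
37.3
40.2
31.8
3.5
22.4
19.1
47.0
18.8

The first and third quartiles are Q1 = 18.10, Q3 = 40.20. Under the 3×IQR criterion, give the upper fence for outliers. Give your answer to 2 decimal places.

106.50

IQR = Q3 − Q1 = 40.20 − 18.10 = 22.10.
Lower fence = Q1 − 3·IQR = 18.10 − 66.30 = -48.20.
Upper fence = Q3 + 3·IQR = 40.20 + 66.30 = 106.50.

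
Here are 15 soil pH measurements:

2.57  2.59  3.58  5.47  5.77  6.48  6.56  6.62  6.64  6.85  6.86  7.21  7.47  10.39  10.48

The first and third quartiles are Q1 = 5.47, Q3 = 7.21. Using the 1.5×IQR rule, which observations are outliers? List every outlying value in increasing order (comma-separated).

IQR = Q3 − Q1 = 7.21 − 5.47 = 1.74.
Lower fence = Q1 − 1.5·IQR = 5.47 − 2.61 = 2.86.
Upper fence = Q3 + 1.5·IQR = 7.21 + 2.61 = 9.82.
2.57 < 2.86 → outlier.
2.59 < 2.86 → outlier.
10.39 > 9.82 → outlier.
10.48 > 9.82 → outlier.
All remaining values lie within [2.86, 9.82].

2.57, 2.59, 10.39, 10.48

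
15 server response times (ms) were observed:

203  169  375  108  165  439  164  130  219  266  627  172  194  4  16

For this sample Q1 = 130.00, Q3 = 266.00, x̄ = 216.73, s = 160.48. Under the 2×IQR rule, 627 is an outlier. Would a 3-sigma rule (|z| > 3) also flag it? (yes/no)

no

z = (627 − 216.73) / 160.48 = 2.56.
|z| = 2.56 ≤ 3.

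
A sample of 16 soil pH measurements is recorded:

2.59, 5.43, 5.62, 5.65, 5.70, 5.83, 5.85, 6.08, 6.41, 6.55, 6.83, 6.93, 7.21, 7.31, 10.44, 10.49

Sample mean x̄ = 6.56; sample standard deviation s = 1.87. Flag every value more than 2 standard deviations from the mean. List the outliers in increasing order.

Cutoffs at x̄ ± 2s: 6.56 ± 2·1.87 = [2.82, 10.30].
2.59: z = -2.12, |z| > 2 → outlier.
10.44: z = 2.07, |z| > 2 → outlier.
10.49: z = 2.10, |z| > 2 → outlier.
Every other value lies within [2.82, 10.30].

2.59, 10.44, 10.49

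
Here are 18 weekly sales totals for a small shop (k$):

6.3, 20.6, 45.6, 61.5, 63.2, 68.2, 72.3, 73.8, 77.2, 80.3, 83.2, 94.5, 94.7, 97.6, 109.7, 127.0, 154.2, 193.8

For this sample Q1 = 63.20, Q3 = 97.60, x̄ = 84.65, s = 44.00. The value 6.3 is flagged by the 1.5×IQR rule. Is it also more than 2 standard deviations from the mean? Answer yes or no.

no

z = (6.3 − 84.65) / 44.00 = -1.78.
|z| = 1.78 ≤ 2.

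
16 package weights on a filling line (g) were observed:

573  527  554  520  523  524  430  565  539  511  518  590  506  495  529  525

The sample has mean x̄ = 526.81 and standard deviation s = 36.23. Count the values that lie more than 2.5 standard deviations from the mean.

Cutoffs: x̄ ± 2.5s = [436.235, 617.385].
Outside the cutoffs: 430.

1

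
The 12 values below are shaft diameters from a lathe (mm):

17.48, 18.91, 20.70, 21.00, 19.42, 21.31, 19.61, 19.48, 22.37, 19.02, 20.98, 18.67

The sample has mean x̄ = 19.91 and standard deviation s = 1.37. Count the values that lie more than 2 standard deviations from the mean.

0

Cutoffs: x̄ ± 2s = [17.17, 22.65].
Every value lies within the cutoffs.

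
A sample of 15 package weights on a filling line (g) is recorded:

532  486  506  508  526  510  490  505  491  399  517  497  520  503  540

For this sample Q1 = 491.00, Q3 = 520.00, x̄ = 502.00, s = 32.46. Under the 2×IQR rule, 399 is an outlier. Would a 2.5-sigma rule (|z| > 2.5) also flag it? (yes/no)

yes

z = (399 − 502.00) / 32.46 = -3.17.
|z| = 3.17 > 2.5.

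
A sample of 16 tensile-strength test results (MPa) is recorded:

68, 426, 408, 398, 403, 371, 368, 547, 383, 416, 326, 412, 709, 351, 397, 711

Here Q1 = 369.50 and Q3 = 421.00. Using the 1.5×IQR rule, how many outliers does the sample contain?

4

IQR = 51.50; fences at 369.50 − 77.25 = 292.25 and 421.00 + 77.25 = 498.25.
Outside the cutoffs: 68, 547, 709, 711.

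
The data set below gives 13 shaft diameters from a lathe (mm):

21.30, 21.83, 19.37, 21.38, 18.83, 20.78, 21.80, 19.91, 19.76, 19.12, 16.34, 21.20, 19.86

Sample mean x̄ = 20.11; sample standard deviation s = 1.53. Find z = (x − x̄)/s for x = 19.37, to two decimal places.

z = (19.37 − 20.11) / 1.53 = -0.48.

-0.48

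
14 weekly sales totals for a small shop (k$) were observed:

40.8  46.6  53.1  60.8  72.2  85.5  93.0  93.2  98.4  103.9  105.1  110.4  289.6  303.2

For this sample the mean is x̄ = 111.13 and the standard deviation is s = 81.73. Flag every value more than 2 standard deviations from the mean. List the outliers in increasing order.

289.6, 303.2

Cutoffs at x̄ ± 2s: 111.13 ± 2·81.73 = [-52.33, 274.59].
289.6: z = 2.18, |z| > 2 → outlier.
303.2: z = 2.35, |z| > 2 → outlier.
Every other value lies within [-52.33, 274.59].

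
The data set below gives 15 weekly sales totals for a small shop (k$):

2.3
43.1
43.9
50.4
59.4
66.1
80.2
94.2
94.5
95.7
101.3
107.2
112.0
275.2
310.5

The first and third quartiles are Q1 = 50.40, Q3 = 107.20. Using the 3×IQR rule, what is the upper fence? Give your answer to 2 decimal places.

IQR = Q3 − Q1 = 107.20 − 50.40 = 56.80.
Lower fence = Q1 − 3·IQR = 50.40 − 170.40 = -120.00.
Upper fence = Q3 + 3·IQR = 107.20 + 170.40 = 277.60.

277.60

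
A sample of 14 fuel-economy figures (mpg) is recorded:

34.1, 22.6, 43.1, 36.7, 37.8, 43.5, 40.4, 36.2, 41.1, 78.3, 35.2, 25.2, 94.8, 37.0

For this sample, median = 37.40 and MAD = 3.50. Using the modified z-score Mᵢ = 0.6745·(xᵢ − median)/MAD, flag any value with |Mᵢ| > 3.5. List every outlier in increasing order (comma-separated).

|Mᵢ| > 3.5 ⇔ |xᵢ − 37.40| > 3.5·3.50/0.6745 = 18.16.
So outliers lie outside [19.24, 55.56].
78.3: M = 7.88 → outlier.
94.8: M = 11.06 → outlier.

78.3, 94.8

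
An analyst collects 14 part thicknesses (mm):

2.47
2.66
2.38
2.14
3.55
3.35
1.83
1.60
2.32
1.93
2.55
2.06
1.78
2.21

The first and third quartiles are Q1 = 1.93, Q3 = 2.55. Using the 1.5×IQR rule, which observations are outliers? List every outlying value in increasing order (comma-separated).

IQR = Q3 − Q1 = 2.55 − 1.93 = 0.62.
Lower fence = Q1 − 1.5·IQR = 1.93 − 0.93 = 1.00.
Upper fence = Q3 + 1.5·IQR = 2.55 + 0.93 = 3.48.
3.55 > 3.48 → outlier.
All remaining values lie within [1.00, 3.48].

3.55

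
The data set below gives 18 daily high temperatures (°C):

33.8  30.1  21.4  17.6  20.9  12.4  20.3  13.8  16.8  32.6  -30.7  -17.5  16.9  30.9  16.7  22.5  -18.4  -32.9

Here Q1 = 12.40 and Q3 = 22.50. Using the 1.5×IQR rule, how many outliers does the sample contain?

4

IQR = 10.10; fences at 12.40 − 15.15 = -2.75 and 22.50 + 15.15 = 37.65.
Outside the cutoffs: -32.9, -30.7, -18.4, -17.5.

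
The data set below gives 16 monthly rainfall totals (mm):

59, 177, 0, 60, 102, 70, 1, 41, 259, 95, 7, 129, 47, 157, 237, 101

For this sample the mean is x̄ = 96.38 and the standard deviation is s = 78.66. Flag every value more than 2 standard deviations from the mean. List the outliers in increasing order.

259

Cutoffs at x̄ ± 2s: 96.38 ± 2·78.66 = [-60.94, 253.70].
259: z = 2.07, |z| > 2 → outlier.
Every other value lies within [-60.94, 253.70].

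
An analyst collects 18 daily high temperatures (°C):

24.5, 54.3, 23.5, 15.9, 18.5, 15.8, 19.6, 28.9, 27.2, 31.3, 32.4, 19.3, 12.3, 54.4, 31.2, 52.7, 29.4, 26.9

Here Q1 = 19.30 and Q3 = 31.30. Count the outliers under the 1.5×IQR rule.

3

IQR = 12.00; fences at 19.30 − 18.00 = 1.30 and 31.30 + 18.00 = 49.30.
Outside the cutoffs: 52.7, 54.3, 54.4.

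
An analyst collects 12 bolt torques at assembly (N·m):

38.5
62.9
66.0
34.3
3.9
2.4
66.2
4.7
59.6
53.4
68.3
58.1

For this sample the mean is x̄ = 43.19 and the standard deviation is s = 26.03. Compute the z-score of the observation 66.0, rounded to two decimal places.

z = (66.0 − 43.19) / 26.03 = 0.88.

0.88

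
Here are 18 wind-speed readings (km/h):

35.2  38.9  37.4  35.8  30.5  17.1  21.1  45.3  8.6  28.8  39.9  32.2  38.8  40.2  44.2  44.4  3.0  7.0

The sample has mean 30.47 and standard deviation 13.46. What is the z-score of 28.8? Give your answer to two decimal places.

z = (28.8 − 30.47) / 13.46 = -0.12.

-0.12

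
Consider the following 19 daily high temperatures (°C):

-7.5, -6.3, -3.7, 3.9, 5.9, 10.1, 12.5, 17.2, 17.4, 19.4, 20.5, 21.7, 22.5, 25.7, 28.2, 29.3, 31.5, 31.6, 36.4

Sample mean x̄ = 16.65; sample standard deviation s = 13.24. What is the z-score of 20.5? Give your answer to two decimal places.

0.29

z = (20.5 − 16.65) / 13.24 = 0.29.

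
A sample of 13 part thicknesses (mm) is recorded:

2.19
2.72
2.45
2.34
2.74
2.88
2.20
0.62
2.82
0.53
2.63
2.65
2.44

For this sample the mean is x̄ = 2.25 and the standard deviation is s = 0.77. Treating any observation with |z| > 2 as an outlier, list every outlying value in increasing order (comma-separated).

Cutoffs at x̄ ± 2s: 2.25 ± 2·0.77 = [0.71, 3.79].
0.53: z = -2.23, |z| > 2 → outlier.
0.62: z = -2.12, |z| > 2 → outlier.
Every other value lies within [0.71, 3.79].

0.53, 0.62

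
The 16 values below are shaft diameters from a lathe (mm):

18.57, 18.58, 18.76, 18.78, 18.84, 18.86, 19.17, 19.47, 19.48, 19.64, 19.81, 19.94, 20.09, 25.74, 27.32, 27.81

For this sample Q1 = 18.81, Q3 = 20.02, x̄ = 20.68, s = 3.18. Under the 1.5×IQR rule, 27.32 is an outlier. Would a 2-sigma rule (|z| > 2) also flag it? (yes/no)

yes

z = (27.32 − 20.68) / 3.18 = 2.09.
|z| = 2.09 > 2.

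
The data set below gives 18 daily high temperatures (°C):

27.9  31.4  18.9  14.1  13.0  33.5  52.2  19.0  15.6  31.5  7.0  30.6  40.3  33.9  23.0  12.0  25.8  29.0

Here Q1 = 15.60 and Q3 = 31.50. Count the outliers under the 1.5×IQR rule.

0

IQR = 15.90; fences at 15.60 − 23.85 = -8.25 and 31.50 + 23.85 = 55.35.
Every value lies within the cutoffs.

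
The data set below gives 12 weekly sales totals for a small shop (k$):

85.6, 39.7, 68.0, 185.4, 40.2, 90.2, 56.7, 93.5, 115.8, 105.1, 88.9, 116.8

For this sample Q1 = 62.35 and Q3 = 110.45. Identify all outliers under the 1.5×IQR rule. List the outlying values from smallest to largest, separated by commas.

185.4

IQR = Q3 − Q1 = 110.45 − 62.35 = 48.10.
Lower fence = Q1 − 1.5·IQR = 62.35 − 72.15 = -9.80.
Upper fence = Q3 + 1.5·IQR = 110.45 + 72.15 = 182.60.
185.4 > 182.60 → outlier.
All remaining values lie within [-9.80, 182.60].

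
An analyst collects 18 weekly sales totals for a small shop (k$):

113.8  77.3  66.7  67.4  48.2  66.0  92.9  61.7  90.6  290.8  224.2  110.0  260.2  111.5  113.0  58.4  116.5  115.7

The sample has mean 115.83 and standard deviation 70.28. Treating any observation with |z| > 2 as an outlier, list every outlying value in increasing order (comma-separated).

Cutoffs at x̄ ± 2s: 115.83 ± 2·70.28 = [-24.73, 256.39].
260.2: z = 2.05, |z| > 2 → outlier.
290.8: z = 2.49, |z| > 2 → outlier.
Every other value lies within [-24.73, 256.39].

260.2, 290.8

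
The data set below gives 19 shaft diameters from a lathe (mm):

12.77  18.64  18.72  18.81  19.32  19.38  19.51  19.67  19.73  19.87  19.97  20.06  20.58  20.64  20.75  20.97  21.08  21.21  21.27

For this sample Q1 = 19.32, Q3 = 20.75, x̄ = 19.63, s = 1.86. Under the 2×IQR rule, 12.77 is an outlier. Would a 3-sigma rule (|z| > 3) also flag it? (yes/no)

yes

z = (12.77 − 19.63) / 1.86 = -3.69.
|z| = 3.69 > 3.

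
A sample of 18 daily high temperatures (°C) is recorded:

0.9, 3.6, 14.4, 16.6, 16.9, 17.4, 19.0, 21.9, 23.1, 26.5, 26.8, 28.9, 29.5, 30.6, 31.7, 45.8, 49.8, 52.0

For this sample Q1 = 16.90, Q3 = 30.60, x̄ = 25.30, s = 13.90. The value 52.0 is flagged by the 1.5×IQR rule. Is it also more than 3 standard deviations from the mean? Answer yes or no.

no

z = (52.0 − 25.30) / 13.90 = 1.92.
|z| = 1.92 ≤ 3.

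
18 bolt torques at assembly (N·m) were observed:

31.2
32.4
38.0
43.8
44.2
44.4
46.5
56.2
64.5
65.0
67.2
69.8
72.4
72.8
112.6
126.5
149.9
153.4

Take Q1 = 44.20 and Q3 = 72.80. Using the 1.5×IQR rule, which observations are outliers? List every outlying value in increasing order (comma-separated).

126.5, 149.9, 153.4

IQR = Q3 − Q1 = 72.80 − 44.20 = 28.60.
Lower fence = Q1 − 1.5·IQR = 44.20 − 42.90 = 1.30.
Upper fence = Q3 + 1.5·IQR = 72.80 + 42.90 = 115.70.
126.5 > 115.70 → outlier.
149.9 > 115.70 → outlier.
153.4 > 115.70 → outlier.
All remaining values lie within [1.30, 115.70].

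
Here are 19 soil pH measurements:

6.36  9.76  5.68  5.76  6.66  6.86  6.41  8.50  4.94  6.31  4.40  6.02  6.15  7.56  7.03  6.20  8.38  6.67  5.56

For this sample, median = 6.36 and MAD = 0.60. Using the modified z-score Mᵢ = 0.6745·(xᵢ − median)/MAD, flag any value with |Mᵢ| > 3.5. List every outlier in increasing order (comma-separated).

9.76

|Mᵢ| > 3.5 ⇔ |xᵢ − 6.36| > 3.5·0.60/0.6745 = 3.11.
So outliers lie outside [3.25, 9.47].
9.76: M = 3.82 → outlier.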